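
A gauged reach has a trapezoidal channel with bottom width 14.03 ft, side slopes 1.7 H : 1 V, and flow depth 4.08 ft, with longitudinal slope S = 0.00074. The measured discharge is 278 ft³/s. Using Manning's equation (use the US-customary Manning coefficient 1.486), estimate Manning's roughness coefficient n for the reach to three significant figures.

0.0249

A = (b + z·y)·y = (14.03 + 1.7×4.08)×4.08 = 85.54 ft²
P = b + 2y√(1+z²) = 14.03 + 2×4.08×√(1+1.7²) = 30.12 ft
R = A/P = 85.54/30.12 = 2.840 ft
n = (1.486/Q)·A·R^(2/3)·S^(1/2) = (1.486/278) × 85.54 × 2.005 × 0.02720 = 0.02494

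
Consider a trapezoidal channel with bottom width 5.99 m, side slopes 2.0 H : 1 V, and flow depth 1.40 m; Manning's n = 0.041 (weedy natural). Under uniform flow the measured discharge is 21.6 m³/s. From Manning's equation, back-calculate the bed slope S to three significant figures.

A = (b + z·y)·y = (5.99 + 2.0×1.40)×1.40 = 12.31 m²
P = b + 2y√(1+z²) = 5.99 + 2×1.40×√(1+2.0²) = 12.25 m
R = A/P = 12.31/12.25 = 1.004 m
S = (Q·n / (1·A·R^(2/3)))² = (21.6×0.041 / (1×12.31×1.003))² = 0.005148

0.00515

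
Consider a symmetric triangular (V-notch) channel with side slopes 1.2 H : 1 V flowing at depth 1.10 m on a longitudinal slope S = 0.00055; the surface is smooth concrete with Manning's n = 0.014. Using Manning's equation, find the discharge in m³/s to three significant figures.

A = z·y² = 1.2×1.10² = 1.452 m²
P = 2y√(1+z²) = 2×1.10×√(1+1.2²) = 3.437 m
R = A/P = 1.452/3.437 = 0.4225 m
Q = (1/n)·A·R^(2/3)·S^(1/2) = (1/0.014) × 1.452 × 0.4225^(2/3) × 0.00055^(1/2) = 1.370 m³/s

1.37 m³/s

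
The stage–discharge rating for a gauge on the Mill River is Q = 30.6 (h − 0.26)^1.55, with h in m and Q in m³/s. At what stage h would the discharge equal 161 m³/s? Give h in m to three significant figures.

h − h₀ = (Q/C)^(1/b) = (161/30.6)^(1/1.55) = 2.919 m
h = 0.26 + 2.919 = 3.179 m

3.18 m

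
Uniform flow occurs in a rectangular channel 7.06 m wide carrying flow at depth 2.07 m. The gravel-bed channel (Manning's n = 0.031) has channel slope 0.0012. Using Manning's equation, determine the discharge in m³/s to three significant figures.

19.5 m³/s

A = b·y = 7.06 × 2.07 = 14.61 m²
P = b + 2y = 7.06 + 2×2.07 = 11.20 m
R = A/P = 14.61/11.20 = 1.305 m
Q = (1/n)·A·R^(2/3)·S^(1/2) = (1/0.031) × 14.61 × 1.305^(2/3) × 0.0012^(1/2) = 19.50 m³/s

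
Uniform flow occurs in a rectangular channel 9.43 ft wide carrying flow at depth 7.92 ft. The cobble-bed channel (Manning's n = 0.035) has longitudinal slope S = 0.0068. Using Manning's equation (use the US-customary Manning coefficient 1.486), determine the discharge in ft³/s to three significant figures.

539 ft³/s

A = b·y = 9.43 × 7.92 = 74.69 ft²
P = b + 2y = 9.43 + 2×7.92 = 25.27 ft
R = A/P = 74.69/25.27 = 2.956 ft
Q = (1.486/n)·A·R^(2/3)·S^(1/2) = (1.486/0.035) × 74.69 × 2.956^(2/3) × 0.0068^(1/2) = 538.5 ft³/s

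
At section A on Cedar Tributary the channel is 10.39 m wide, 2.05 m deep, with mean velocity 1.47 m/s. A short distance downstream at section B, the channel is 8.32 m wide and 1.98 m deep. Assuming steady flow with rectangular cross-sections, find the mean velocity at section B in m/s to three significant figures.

1.90 m/s

Q = A₁V₁ = (10.39×2.05) × 1.47 = 31.31 m³/s
A₂ = 8.32 × 1.98 = 16.47 m²
V₂ = Q/A₂ = 31.31/16.47 = 1.901 m/s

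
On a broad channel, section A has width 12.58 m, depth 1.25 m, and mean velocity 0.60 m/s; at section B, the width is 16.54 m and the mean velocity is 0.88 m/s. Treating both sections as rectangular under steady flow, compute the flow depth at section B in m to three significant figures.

0.648 m

Q = A₁V₁ = (12.58×1.25) × 0.60 = 9.435 m³/s
d₂ = Q/(b₂ V₂) = 9.435/(16.54×0.88) = 0.6482 m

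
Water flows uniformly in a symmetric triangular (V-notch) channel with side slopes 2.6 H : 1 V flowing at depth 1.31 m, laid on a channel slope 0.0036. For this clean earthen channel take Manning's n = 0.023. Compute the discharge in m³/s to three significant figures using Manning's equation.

A = z·y² = 2.6×1.31² = 4.462 m²
P = 2y√(1+z²) = 2×1.31×√(1+2.6²) = 7.298 m
R = A/P = 4.462/7.298 = 0.6113 m
Q = (1/n)·A·R^(2/3)·S^(1/2) = (1/0.023) × 4.462 × 0.6113^(2/3) × 0.0036^(1/2) = 8.384 m³/s

8.38 m³/s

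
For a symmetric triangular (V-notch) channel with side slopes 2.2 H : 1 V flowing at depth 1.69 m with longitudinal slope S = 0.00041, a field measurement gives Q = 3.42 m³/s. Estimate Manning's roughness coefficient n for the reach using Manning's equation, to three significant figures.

A = z·y² = 2.2×1.69² = 6.283 m²
P = 2y√(1+z²) = 2×1.69×√(1+2.2²) = 8.168 m
R = A/P = 6.283/8.168 = 0.7693 m
n = (1/Q)·A·R^(2/3)·S^(1/2) = (1/3.42) × 6.283 × 0.8396 × 0.02025 = 0.03123

0.0312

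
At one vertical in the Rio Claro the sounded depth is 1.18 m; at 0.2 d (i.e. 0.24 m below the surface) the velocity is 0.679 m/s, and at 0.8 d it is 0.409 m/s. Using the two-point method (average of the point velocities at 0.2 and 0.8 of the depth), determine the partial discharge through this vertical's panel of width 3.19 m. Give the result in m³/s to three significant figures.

2.05 m³/s

v̄ = (0.679 + 0.409) / 2 = 0.5440 m/s
q = v̄ × d × w = 0.5440 × 1.18 × 3.19 = 2.048 m³/s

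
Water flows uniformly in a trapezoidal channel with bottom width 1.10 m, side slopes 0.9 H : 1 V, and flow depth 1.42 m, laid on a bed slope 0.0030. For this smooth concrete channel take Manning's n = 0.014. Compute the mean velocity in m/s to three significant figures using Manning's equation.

3.04 m/s

A = (b + z·y)·y = (1.10 + 0.9×1.42)×1.42 = 3.377 m²
P = b + 2y√(1+z²) = 1.10 + 2×1.42×√(1+0.9²) = 4.921 m
R = A/P = 3.377/4.921 = 0.6862 m
Q = (1/n)·A·R^(2/3)·S^(1/2) = (1/0.014) × 3.377 × 0.6862^(2/3) × 0.0030^(1/2) = 10.28 m³/s
V = Q/A = 10.28/3.377 = 3.044 m/s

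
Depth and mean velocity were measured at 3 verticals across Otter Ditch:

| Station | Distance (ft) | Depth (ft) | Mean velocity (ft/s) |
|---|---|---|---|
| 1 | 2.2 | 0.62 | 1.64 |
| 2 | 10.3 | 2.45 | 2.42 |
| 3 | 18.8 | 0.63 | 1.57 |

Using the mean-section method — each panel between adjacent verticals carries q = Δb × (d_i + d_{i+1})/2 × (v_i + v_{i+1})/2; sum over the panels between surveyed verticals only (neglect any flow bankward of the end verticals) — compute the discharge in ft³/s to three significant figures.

Panel 1-2: Δb = 8.1 ft, d̄ = (0.62+2.45)/2 = 1.535, v̄ = (1.64+2.42)/2 = 2.03 → q = 8.1×1.535×2.03 = 25.24 ft³/s
Panel 2-3: Δb = 8.5 ft, d̄ = (2.45+0.63)/2 = 1.54, v̄ = (2.42+1.57)/2 = 1.995 → q = 8.5×1.54×1.995 = 26.11 ft³/s
Q = Σ q = 51.35 ft³/s

51.4 ft³/s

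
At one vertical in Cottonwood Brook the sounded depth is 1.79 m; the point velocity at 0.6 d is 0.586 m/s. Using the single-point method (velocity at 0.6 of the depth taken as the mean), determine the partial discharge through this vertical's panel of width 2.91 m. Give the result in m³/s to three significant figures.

3.05 m³/s

v̄ = v₀.₆ = 0.586 m/s
q = v̄ × d × w = 0.5860 × 1.79 × 2.91 = 3.052 m³/s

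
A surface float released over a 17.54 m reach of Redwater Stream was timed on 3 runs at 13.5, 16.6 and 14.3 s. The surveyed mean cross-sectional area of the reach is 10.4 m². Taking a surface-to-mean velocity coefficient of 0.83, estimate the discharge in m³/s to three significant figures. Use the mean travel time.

10.2 m³/s

t̄ = (13.5 + 16.6 + 14.3) / 3 = 14.8 s
v_surface = L / t̄ = 17.54 / 14.8 = 1.185 m/s
v_mean = 0.83 × 1.185 = 0.9837 m/s
Q = A × v_mean = 10.4 × 0.9837 = 10.23 m³/s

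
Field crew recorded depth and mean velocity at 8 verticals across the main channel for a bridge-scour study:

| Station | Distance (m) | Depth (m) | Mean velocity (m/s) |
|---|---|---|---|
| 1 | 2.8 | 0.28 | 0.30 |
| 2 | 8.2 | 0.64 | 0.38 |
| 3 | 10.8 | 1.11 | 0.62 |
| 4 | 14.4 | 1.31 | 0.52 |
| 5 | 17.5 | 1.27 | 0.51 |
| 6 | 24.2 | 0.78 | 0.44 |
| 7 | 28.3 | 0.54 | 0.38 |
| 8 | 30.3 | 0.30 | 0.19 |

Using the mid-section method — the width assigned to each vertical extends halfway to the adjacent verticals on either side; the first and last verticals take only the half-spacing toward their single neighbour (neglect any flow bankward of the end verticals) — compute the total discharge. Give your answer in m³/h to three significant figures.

40800 m³/h

w_1 = (8.2 − 2.8)/2 = 2.7 m; q_1 = 0.30 × 0.28 × 2.7 = 0.2268 m³/s
w_2 = (10.8 − 2.8)/2 = 4 m; q_2 = 0.38 × 0.64 × 4 = 0.9728 m³/s
w_3 = (14.4 − 8.2)/2 = 3.1 m; q_3 = 0.62 × 1.11 × 3.1 = 2.133 m³/s
w_4 = (17.5 − 10.8)/2 = 3.35 m; q_4 = 0.52 × 1.31 × 3.35 = 2.282 m³/s
w_5 = (24.2 − 14.4)/2 = 4.9 m; q_5 = 0.51 × 1.27 × 4.9 = 3.174 m³/s
w_6 = (28.3 − 17.5)/2 = 5.4 m; q_6 = 0.44 × 0.78 × 5.4 = 1.853 m³/s
w_7 = (30.3 − 24.2)/2 = 3.05 m; q_7 = 0.38 × 0.54 × 3.05 = 0.6259 m³/s
w_8 = (30.3 − 28.3)/2 = 1 m; q_8 = 0.19 × 0.30 × 1 = 0.05700 m³/s
Q = Σ qᵢ = 11.32 m³/s
= 11.32 × 3600 = 40770 m³/h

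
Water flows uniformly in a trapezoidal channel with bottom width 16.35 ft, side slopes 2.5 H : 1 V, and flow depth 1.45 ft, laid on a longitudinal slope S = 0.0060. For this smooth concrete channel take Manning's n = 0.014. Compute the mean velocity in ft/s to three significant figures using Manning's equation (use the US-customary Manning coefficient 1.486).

9.28 ft/s

A = (b + z·y)·y = (16.35 + 2.5×1.45)×1.45 = 28.96 ft²
P = b + 2y√(1+z²) = 16.35 + 2×1.45×√(1+2.5²) = 24.16 ft
R = A/P = 28.96/24.16 = 1.199 ft
Q = (1.486/n)·A·R^(2/3)·S^(1/2) = (1.486/0.014) × 28.96 × 1.199^(2/3) × 0.0060^(1/2) = 268.7 ft³/s
V = Q/A = 268.7/28.96 = 9.279 ft/s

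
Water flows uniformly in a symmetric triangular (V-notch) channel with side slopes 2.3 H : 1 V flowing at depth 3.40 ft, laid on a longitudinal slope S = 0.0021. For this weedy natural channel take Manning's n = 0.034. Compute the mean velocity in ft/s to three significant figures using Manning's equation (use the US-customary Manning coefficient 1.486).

A = z·y² = 2.3×3.40² = 26.59 ft²
P = 2y√(1+z²) = 2×3.40×√(1+2.3²) = 17.05 ft
R = A/P = 26.59/17.05 = 1.559 ft
Q = (1.486/n)·A·R^(2/3)·S^(1/2) = (1.486/0.034) × 26.59 × 1.559^(2/3) × 0.0021^(1/2) = 71.60 ft³/s
V = Q/A = 71.60/26.59 = 2.693 ft/s

2.69 ft/s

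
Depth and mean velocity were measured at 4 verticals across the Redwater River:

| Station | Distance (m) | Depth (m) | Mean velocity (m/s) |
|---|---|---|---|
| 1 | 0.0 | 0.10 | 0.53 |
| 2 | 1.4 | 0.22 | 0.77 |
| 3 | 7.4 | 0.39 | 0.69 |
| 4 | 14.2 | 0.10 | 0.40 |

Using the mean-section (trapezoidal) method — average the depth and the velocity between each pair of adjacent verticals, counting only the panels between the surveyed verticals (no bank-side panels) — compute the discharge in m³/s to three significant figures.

2.39 m³/s

Panel 1-2: Δb = 1.4 m, d̄ = (0.10+0.22)/2 = 0.16, v̄ = (0.53+0.77)/2 = 0.65 → q = 1.4×0.16×0.65 = 0.1456 m³/s
Panel 2-3: Δb = 6 m, d̄ = (0.22+0.39)/2 = 0.305, v̄ = (0.77+0.69)/2 = 0.73 → q = 6×0.305×0.73 = 1.336 m³/s
Panel 3-4: Δb = 6.8 m, d̄ = (0.39+0.10)/2 = 0.245, v̄ = (0.69+0.40)/2 = 0.545 → q = 6.8×0.245×0.545 = 0.9080 m³/s
Q = Σ q = 2.389 m³/s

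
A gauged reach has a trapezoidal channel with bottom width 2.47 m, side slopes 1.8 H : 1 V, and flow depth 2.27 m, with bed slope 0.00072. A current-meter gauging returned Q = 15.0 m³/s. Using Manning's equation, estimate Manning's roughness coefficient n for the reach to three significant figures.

0.0310

A = (b + z·y)·y = (2.47 + 1.8×2.27)×2.27 = 14.88 m²
P = b + 2y√(1+z²) = 2.47 + 2×2.27×√(1+1.8²) = 11.82 m
R = A/P = 14.88/11.82 = 1.259 m
n = (1/Q)·A·R^(2/3)·S^(1/2) = (1/15.0) × 14.88 × 1.166 × 0.02683 = 0.03104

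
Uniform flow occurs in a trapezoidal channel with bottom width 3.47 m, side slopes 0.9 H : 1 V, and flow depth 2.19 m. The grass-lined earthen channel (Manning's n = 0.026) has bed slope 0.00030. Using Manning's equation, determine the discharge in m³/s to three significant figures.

9.32 m³/s

A = (b + z·y)·y = (3.47 + 0.9×2.19)×2.19 = 11.92 m²
P = b + 2y√(1+z²) = 3.47 + 2×2.19×√(1+0.9²) = 9.363 m
R = A/P = 11.92/9.363 = 1.273 m
Q = (1/n)·A·R^(2/3)·S^(1/2) = (1/0.026) × 11.92 × 1.273^(2/3) × 0.00030^(1/2) = 9.322 m³/s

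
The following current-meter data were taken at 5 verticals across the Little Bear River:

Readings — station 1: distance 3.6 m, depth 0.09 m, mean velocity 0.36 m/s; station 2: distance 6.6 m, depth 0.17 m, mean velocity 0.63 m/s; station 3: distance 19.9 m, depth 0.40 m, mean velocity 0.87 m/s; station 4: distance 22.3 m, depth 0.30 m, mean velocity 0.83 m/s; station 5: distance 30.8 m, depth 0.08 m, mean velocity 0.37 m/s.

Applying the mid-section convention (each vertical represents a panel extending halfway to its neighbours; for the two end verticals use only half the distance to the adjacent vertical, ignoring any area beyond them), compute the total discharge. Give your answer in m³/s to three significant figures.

w_1 = (6.6 − 3.6)/2 = 1.5 m; q_1 = 0.36 × 0.09 × 1.5 = 0.04860 m³/s
w_2 = (19.9 − 3.6)/2 = 8.15 m; q_2 = 0.63 × 0.17 × 8.15 = 0.8729 m³/s
w_3 = (22.3 − 6.6)/2 = 7.85 m; q_3 = 0.87 × 0.40 × 7.85 = 2.732 m³/s
w_4 = (30.8 − 19.9)/2 = 5.45 m; q_4 = 0.83 × 0.30 × 5.45 = 1.357 m³/s
w_5 = (30.8 − 22.3)/2 = 4.25 m; q_5 = 0.37 × 0.08 × 4.25 = 0.1258 m³/s
Q = Σ qᵢ = 5.136 m³/s

5.14 m³/s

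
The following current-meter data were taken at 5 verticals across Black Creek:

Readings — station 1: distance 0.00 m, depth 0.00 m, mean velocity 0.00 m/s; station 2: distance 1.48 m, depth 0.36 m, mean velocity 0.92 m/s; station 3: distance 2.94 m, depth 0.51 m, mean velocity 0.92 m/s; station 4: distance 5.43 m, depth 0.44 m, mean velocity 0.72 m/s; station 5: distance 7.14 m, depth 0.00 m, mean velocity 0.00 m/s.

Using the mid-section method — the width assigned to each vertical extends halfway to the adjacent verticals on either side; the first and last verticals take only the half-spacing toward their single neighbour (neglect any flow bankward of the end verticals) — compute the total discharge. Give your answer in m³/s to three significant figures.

2.08 m³/s

w_2 = (2.94 − 0.00)/2 = 1.47 m; q_2 = 0.92 × 0.36 × 1.47 = 0.4869 m³/s
w_3 = (5.43 − 1.48)/2 = 1.975 m; q_3 = 0.92 × 0.51 × 1.975 = 0.9267 m³/s
w_4 = (7.14 − 2.94)/2 = 2.1 m; q_4 = 0.72 × 0.44 × 2.1 = 0.6653 m³/s
Stations 1, 5 contribute zero (depth or velocity is 0).
Q = Σ qᵢ = 2.079 m³/s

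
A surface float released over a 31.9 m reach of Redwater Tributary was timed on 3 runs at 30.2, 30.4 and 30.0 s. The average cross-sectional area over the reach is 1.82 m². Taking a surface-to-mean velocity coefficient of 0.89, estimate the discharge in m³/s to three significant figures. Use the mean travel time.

t̄ = (30.2 + 30.4 + 30.0) / 3 = 30.2 s
v_surface = L / t̄ = 31.9 / 30.2 = 1.056 m/s
v_mean = 0.89 × 1.056 = 0.9401 m/s
Q = A × v_mean = 1.82 × 0.9401 = 1.711 m³/s

1.71 m³/s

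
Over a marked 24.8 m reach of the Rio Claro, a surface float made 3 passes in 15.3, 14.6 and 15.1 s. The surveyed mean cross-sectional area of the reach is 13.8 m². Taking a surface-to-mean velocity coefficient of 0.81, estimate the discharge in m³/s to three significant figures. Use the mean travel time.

t̄ = (15.3 + 14.6 + 15.1) / 3 = 15 s
v_surface = L / t̄ = 24.8 / 15 = 1.653 m/s
v_mean = 0.81 × 1.653 = 1.339 m/s
Q = A × v_mean = 13.8 × 1.339 = 18.48 m³/s

18.5 m³/s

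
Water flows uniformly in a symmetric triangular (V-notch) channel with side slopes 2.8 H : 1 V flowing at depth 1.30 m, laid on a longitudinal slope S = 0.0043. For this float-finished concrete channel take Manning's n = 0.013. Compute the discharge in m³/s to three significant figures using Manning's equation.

A = z·y² = 2.8×1.30² = 4.732 m²
P = 2y√(1+z²) = 2×1.30×√(1+2.8²) = 7.730 m
R = A/P = 4.732/7.730 = 0.6121 m
Q = (1/n)·A·R^(2/3)·S^(1/2) = (1/0.013) × 4.732 × 0.6121^(2/3) × 0.0043^(1/2) = 17.21 m³/s

17.2 m³/s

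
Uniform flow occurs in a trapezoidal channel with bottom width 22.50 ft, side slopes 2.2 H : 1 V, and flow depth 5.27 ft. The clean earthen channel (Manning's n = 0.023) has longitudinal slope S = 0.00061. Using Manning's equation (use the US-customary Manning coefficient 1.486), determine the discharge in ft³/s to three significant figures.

691 ft³/s

A = (b + z·y)·y = (22.50 + 2.2×5.27)×5.27 = 179.7 ft²
P = b + 2y√(1+z²) = 22.50 + 2×5.27×√(1+2.2²) = 47.97 ft
R = A/P = 179.7/47.97 = 3.745 ft
Q = (1.486/n)·A·R^(2/3)·S^(1/2) = (1.486/0.023) × 179.7 × 3.745^(2/3) × 0.00061^(1/2) = 691.5 ft³/s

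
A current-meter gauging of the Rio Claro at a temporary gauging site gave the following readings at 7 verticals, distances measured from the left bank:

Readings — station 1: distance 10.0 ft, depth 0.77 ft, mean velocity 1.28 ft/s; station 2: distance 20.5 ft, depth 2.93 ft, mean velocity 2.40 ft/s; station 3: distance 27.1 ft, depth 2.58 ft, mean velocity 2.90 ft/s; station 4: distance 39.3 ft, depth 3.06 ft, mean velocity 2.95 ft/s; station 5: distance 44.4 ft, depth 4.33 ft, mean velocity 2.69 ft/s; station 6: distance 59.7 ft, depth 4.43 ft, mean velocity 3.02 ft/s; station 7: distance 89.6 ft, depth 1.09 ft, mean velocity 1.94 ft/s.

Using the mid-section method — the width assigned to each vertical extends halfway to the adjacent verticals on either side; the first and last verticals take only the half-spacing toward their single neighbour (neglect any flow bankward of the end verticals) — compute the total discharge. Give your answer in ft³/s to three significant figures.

w_1 = (20.5 − 10.0)/2 = 5.25 ft; q_1 = 1.28 × 0.77 × 5.25 = 5.174 ft³/s
w_2 = (27.1 − 10.0)/2 = 8.55 ft; q_2 = 2.40 × 2.93 × 8.55 = 60.12 ft³/s
w_3 = (39.3 − 20.5)/2 = 9.4 ft; q_3 = 2.90 × 2.58 × 9.4 = 70.33 ft³/s
w_4 = (44.4 − 27.1)/2 = 8.65 ft; q_4 = 2.95 × 3.06 × 8.65 = 78.08 ft³/s
w_5 = (59.7 − 39.3)/2 = 10.2 ft; q_5 = 2.69 × 4.33 × 10.2 = 118.8 ft³/s
w_6 = (89.6 − 44.4)/2 = 22.6 ft; q_6 = 3.02 × 4.43 × 22.6 = 302.4 ft³/s
w_7 = (89.6 − 59.7)/2 = 14.95 ft; q_7 = 1.94 × 1.09 × 14.95 = 31.61 ft³/s
Q = Σ qᵢ = 666.5 ft³/s

666 ft³/s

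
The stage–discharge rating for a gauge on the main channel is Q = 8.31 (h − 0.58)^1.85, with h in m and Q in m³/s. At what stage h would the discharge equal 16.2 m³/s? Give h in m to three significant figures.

2.01 m

h − h₀ = (Q/C)^(1/b) = (16.2/8.31)^(1/1.85) = 1.435 m
h = 0.58 + 1.435 = 2.015 m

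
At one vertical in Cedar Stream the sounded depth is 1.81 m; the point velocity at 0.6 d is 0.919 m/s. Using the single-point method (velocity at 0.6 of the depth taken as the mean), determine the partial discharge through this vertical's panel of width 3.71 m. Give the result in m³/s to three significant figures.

6.17 m³/s

v̄ = v₀.₆ = 0.919 m/s
q = v̄ × d × w = 0.9190 × 1.81 × 3.71 = 6.171 m³/s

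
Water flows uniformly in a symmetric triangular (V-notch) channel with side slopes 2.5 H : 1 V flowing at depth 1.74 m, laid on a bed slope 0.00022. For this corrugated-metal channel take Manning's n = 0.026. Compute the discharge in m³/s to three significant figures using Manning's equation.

3.75 m³/s

A = z·y² = 2.5×1.74² = 7.569 m²
P = 2y√(1+z²) = 2×1.74×√(1+2.5²) = 9.370 m
R = A/P = 7.569/9.370 = 0.8078 m
Q = (1/n)·A·R^(2/3)·S^(1/2) = (1/0.026) × 7.569 × 0.8078^(2/3) × 0.00022^(1/2) = 3.745 m³/s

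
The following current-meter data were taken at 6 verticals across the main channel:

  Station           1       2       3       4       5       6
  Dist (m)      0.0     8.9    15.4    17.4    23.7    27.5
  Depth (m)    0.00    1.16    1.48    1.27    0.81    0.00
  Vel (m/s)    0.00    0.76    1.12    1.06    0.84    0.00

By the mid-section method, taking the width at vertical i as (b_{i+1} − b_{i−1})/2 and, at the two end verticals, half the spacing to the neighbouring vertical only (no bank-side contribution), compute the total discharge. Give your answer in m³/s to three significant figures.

w_2 = (15.4 − 0.0)/2 = 7.7 m; q_2 = 0.76 × 1.16 × 7.7 = 6.788 m³/s
w_3 = (17.4 − 8.9)/2 = 4.25 m; q_3 = 1.12 × 1.48 × 4.25 = 7.045 m³/s
w_4 = (23.7 − 15.4)/2 = 4.15 m; q_4 = 1.06 × 1.27 × 4.15 = 5.587 m³/s
w_5 = (27.5 − 17.4)/2 = 5.05 m; q_5 = 0.84 × 0.81 × 5.05 = 3.436 m³/s
Stations 1, 6 contribute zero (depth or velocity is 0).
Q = Σ qᵢ = 22.86 m³/s

22.9 m³/s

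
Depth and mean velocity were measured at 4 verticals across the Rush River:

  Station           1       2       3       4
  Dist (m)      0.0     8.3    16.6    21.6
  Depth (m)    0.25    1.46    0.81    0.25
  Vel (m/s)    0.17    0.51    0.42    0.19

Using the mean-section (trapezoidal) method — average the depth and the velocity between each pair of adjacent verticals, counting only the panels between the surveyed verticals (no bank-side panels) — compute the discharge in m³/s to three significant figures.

Panel 1-2: Δb = 8.3 m, d̄ = (0.25+1.46)/2 = 0.855, v̄ = (0.17+0.51)/2 = 0.34 → q = 8.3×0.855×0.34 = 2.413 m³/s
Panel 2-3: Δb = 8.3 m, d̄ = (1.46+0.81)/2 = 1.135, v̄ = (0.51+0.42)/2 = 0.465 → q = 8.3×1.135×0.465 = 4.381 m³/s
Panel 3-4: Δb = 5 m, d̄ = (0.81+0.25)/2 = 0.53, v̄ = (0.42+0.19)/2 = 0.305 → q = 5×0.53×0.305 = 0.8083 m³/s
Q = Σ q = 7.602 m³/s

7.60 m³/s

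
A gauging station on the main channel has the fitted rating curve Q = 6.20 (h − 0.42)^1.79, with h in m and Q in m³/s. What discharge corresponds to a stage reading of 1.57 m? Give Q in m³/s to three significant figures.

7.96 m³/s

Q = 6.20 × (1.57 − 0.42)^1.79 = 6.20 × 1.15^1.79 = 7.962 m³/s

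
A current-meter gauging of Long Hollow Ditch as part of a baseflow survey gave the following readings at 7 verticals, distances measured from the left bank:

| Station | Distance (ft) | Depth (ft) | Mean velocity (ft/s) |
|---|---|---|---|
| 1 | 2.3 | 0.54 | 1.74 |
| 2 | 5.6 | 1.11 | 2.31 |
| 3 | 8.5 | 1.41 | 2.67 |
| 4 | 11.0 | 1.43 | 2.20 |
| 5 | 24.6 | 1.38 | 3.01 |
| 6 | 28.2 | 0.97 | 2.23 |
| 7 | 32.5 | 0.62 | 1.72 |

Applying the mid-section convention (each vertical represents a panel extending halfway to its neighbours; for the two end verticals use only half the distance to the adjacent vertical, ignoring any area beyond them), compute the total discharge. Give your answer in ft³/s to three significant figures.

w_1 = (5.6 − 2.3)/2 = 1.65 ft; q_1 = 1.74 × 0.54 × 1.65 = 1.550 ft³/s
w_2 = (8.5 − 2.3)/2 = 3.1 ft; q_2 = 2.31 × 1.11 × 3.1 = 7.949 ft³/s
w_3 = (11.0 − 5.6)/2 = 2.7 ft; q_3 = 2.67 × 1.41 × 2.7 = 10.16 ft³/s
w_4 = (24.6 − 8.5)/2 = 8.05 ft; q_4 = 2.20 × 1.43 × 8.05 = 25.33 ft³/s
w_5 = (28.2 − 11.0)/2 = 8.6 ft; q_5 = 3.01 × 1.38 × 8.6 = 35.72 ft³/s
w_6 = (32.5 − 24.6)/2 = 3.95 ft; q_6 = 2.23 × 0.97 × 3.95 = 8.544 ft³/s
w_7 = (32.5 − 28.2)/2 = 2.15 ft; q_7 = 1.72 × 0.62 × 2.15 = 2.293 ft³/s
Q = Σ qᵢ = 91.55 ft³/s

91.5 ft³/s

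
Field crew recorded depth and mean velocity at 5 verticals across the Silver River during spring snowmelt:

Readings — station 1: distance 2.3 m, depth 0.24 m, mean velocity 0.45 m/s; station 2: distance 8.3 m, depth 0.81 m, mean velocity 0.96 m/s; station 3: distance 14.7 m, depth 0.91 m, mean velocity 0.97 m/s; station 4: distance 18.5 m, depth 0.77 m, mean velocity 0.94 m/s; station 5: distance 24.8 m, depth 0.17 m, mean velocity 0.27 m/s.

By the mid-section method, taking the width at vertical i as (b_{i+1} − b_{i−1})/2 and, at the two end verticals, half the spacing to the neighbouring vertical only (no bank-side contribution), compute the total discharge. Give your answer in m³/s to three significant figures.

13.4 m³/s

w_1 = (8.3 − 2.3)/2 = 3 m; q_1 = 0.45 × 0.24 × 3 = 0.3240 m³/s
w_2 = (14.7 − 2.3)/2 = 6.2 m; q_2 = 0.96 × 0.81 × 6.2 = 4.821 m³/s
w_3 = (18.5 − 8.3)/2 = 5.1 m; q_3 = 0.97 × 0.91 × 5.1 = 4.502 m³/s
w_4 = (24.8 − 14.7)/2 = 5.05 m; q_4 = 0.94 × 0.77 × 5.05 = 3.655 m³/s
w_5 = (24.8 − 18.5)/2 = 3.15 m; q_5 = 0.27 × 0.17 × 3.15 = 0.1446 m³/s
Q = Σ qᵢ = 13.45 m³/s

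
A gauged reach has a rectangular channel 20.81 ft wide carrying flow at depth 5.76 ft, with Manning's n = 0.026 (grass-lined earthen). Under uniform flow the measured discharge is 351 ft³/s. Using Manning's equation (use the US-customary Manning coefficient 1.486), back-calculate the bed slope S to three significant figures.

A = b·y = 20.81 × 5.76 = 119.9 ft²
P = b + 2y = 20.81 + 2×5.76 = 32.33 ft
R = A/P = 119.9/32.33 = 3.708 ft
S = (Q·n / (1.486·A·R^(2/3)))² = (351×0.026 / (1.486×119.9×2.395))² = 0.0004575

0.000457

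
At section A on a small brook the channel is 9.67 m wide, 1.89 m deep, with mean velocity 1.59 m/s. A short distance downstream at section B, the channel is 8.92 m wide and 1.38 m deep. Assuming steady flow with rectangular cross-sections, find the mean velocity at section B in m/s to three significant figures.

Q = A₁V₁ = (9.67×1.89) × 1.59 = 29.06 m³/s
A₂ = 8.92 × 1.38 = 12.31 m²
V₂ = Q/A₂ = 29.06/12.31 = 2.361 m/s

2.36 m/s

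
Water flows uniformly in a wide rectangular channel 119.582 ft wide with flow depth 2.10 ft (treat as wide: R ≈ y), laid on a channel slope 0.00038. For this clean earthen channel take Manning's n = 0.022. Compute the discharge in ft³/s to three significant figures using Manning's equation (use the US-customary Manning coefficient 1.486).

A = b·y = 119.582 × 2.10 = 251.1 ft²
Wide channel: R ≈ y = 2.10 ft
Q = (1.486/n)·A·R^(2/3)·S^(1/2) = (1.486/0.022) × 251.1 × 2.100^(2/3) × 0.00038^(1/2) = 542.2 ft³/s

542 ft³/s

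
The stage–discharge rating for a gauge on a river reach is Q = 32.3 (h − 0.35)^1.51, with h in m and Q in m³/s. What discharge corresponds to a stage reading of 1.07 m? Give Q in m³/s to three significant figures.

Q = 32.3 × (1.07 − 0.35)^1.51 = 32.3 × 0.72^1.51 = 19.67 m³/s

19.7 m³/s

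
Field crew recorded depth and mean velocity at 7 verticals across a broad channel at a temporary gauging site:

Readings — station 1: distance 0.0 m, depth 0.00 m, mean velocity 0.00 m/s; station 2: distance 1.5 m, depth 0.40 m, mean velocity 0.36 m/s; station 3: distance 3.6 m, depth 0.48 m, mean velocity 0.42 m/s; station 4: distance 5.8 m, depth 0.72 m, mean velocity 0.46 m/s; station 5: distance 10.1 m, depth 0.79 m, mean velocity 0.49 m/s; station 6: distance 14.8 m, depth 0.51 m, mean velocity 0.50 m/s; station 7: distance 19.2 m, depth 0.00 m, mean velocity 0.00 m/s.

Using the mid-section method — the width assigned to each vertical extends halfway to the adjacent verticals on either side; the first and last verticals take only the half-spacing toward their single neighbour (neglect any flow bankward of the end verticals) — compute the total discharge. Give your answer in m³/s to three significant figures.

4.67 m³/s

w_2 = (3.6 − 0.0)/2 = 1.8 m; q_2 = 0.36 × 0.40 × 1.8 = 0.2592 m³/s
w_3 = (5.8 − 1.5)/2 = 2.15 m; q_3 = 0.42 × 0.48 × 2.15 = 0.4334 m³/s
w_4 = (10.1 − 3.6)/2 = 3.25 m; q_4 = 0.46 × 0.72 × 3.25 = 1.076 m³/s
w_5 = (14.8 − 5.8)/2 = 4.5 m; q_5 = 0.49 × 0.79 × 4.5 = 1.742 m³/s
w_6 = (19.2 − 10.1)/2 = 4.55 m; q_6 = 0.50 × 0.51 × 4.55 = 1.160 m³/s
Stations 1, 7 contribute zero (depth or velocity is 0).
Q = Σ qᵢ = 4.671 m³/s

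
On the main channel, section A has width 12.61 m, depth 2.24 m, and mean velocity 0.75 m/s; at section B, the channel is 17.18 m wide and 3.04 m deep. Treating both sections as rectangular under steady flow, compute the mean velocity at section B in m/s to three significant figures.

Q = A₁V₁ = (12.61×2.24) × 0.75 = 21.18 m³/s
A₂ = 17.18 × 3.04 = 52.23 m²
V₂ = Q/A₂ = 21.18/52.23 = 0.4056 m/s

0.406 m/s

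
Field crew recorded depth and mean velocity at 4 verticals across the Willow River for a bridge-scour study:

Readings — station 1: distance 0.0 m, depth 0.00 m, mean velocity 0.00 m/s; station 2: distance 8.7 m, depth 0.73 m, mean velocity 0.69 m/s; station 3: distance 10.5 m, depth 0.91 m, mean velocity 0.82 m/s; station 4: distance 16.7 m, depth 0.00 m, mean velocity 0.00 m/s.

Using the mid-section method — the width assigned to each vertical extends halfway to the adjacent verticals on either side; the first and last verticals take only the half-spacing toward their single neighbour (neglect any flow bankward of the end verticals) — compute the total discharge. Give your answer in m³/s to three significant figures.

w_2 = (10.5 − 0.0)/2 = 5.25 m; q_2 = 0.69 × 0.73 × 5.25 = 2.644 m³/s
w_3 = (16.7 − 8.7)/2 = 4 m; q_3 = 0.82 × 0.91 × 4 = 2.985 m³/s
Stations 1, 4 contribute zero (depth or velocity is 0).
Q = Σ qᵢ = 5.629 m³/s

5.63 m³/s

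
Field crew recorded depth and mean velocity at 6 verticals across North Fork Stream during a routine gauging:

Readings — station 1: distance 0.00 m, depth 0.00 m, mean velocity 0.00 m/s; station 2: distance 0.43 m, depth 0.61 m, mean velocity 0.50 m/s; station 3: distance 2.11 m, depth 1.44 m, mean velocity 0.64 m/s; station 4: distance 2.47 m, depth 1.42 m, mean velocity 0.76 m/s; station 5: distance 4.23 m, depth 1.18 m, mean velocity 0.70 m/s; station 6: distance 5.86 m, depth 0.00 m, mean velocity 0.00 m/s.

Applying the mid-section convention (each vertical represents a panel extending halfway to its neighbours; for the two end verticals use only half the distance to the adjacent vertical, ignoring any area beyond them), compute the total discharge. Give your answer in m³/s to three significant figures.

3.81 m³/s

w_2 = (2.11 − 0.00)/2 = 1.055 m; q_2 = 0.50 × 0.61 × 1.055 = 0.3218 m³/s
w_3 = (2.47 − 0.43)/2 = 1.02 m; q_3 = 0.64 × 1.44 × 1.02 = 0.9400 m³/s
w_4 = (4.23 − 2.11)/2 = 1.06 m; q_4 = 0.76 × 1.42 × 1.06 = 1.144 m³/s
w_5 = (5.86 − 2.47)/2 = 1.695 m; q_5 = 0.70 × 1.18 × 1.695 = 1.400 m³/s
Stations 1, 6 contribute zero (depth or velocity is 0).
Q = Σ qᵢ = 3.806 m³/s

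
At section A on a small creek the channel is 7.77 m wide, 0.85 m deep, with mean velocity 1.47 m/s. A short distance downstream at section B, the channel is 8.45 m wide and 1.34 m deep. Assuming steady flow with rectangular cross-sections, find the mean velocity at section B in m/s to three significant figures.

Q = A₁V₁ = (7.77×0.85) × 1.47 = 9.709 m³/s
A₂ = 8.45 × 1.34 = 11.32 m²
V₂ = Q/A₂ = 9.709/11.32 = 0.8574 m/s

0.857 m/s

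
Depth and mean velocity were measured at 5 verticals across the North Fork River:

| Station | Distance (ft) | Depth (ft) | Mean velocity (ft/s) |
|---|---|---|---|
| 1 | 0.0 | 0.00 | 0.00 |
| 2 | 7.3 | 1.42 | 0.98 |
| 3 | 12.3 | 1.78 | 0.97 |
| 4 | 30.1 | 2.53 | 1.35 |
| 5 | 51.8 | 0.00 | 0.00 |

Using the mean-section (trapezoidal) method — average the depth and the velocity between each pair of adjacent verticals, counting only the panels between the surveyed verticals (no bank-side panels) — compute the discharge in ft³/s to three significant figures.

73.4 ft³/s

Panel 1-2: Δb = 7.3 ft, d̄ = (0.00+1.42)/2 = 0.71, v̄ = (0.00+0.98)/2 = 0.49 → q = 7.3×0.71×0.49 = 2.540 ft³/s
Panel 2-3: Δb = 5 ft, d̄ = (1.42+1.78)/2 = 1.6, v̄ = (0.98+0.97)/2 = 0.975 → q = 5×1.6×0.975 = 7.800 ft³/s
Panel 3-4: Δb = 17.8 ft, d̄ = (1.78+2.53)/2 = 2.155, v̄ = (0.97+1.35)/2 = 1.16 → q = 17.8×2.155×1.16 = 44.50 ft³/s
Panel 4-5: Δb = 21.7 ft, d̄ = (2.53+0.00)/2 = 1.265, v̄ = (1.35+0.00)/2 = 0.675 → q = 21.7×1.265×0.675 = 18.53 ft³/s
Q = Σ q = 73.37 ft³/s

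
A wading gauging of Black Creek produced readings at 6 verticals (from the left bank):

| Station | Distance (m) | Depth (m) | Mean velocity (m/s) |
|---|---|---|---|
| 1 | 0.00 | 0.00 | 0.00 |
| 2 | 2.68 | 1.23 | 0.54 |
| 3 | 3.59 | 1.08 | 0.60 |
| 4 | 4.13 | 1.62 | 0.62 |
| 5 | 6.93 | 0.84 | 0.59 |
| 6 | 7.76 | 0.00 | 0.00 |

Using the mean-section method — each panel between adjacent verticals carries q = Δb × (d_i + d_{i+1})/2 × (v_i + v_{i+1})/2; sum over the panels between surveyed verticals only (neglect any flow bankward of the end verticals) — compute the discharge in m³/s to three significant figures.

3.68 m³/s

Panel 1-2: Δb = 2.68 m, d̄ = (0.00+1.23)/2 = 0.615, v̄ = (0.00+0.54)/2 = 0.27 → q = 2.68×0.615×0.27 = 0.4450 m³/s
Panel 2-3: Δb = 0.91 m, d̄ = (1.23+1.08)/2 = 1.155, v̄ = (0.54+0.60)/2 = 0.57 → q = 0.91×1.155×0.57 = 0.5991 m³/s
Panel 3-4: Δb = 0.54 m, d̄ = (1.08+1.62)/2 = 1.35, v̄ = (0.60+0.62)/2 = 0.61 → q = 0.54×1.35×0.61 = 0.4447 m³/s
Panel 4-5: Δb = 2.8 m, d̄ = (1.62+0.84)/2 = 1.23, v̄ = (0.62+0.59)/2 = 0.605 → q = 2.8×1.23×0.605 = 2.084 m³/s
Panel 5-6: Δb = 0.83 m, d̄ = (0.84+0.00)/2 = 0.42, v̄ = (0.59+0.00)/2 = 0.295 → q = 0.83×0.42×0.295 = 0.1028 m³/s
Q = Σ q = 3.675 m³/s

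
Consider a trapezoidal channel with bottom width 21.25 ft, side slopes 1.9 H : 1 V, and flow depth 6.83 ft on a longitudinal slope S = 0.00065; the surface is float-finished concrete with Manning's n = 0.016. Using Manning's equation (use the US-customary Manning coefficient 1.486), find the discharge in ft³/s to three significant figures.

A = (b + z·y)·y = (21.25 + 1.9×6.83)×6.83 = 233.8 ft²
P = b + 2y√(1+z²) = 21.25 + 2×6.83×√(1+1.9²) = 50.58 ft
R = A/P = 233.8/50.58 = 4.622 ft
Q = (1.486/n)·A·R^(2/3)·S^(1/2) = (1.486/0.016) × 233.8 × 4.622^(2/3) × 0.00065^(1/2) = 1536 ft³/s

1540 ft³/s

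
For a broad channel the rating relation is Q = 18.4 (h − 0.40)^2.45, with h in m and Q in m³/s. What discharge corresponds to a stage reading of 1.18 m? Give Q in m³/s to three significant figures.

Q = 18.4 × (1.18 − 0.40)^2.45 = 18.4 × 0.78^2.45 = 10.01 m³/s

10.0 m³/s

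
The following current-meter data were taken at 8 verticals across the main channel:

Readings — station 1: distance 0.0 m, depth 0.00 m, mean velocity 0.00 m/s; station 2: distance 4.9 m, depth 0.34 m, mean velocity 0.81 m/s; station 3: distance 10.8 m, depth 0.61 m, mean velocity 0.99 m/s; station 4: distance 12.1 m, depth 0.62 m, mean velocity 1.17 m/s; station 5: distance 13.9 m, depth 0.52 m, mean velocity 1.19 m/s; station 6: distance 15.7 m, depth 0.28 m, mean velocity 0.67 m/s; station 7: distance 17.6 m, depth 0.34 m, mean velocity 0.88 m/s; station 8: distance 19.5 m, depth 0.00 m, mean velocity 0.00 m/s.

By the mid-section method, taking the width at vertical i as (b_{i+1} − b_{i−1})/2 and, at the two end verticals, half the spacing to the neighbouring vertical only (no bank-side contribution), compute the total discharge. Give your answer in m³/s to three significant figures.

6.81 m³/s

w_2 = (10.8 − 0.0)/2 = 5.4 m; q_2 = 0.81 × 0.34 × 5.4 = 1.487 m³/s
w_3 = (12.1 − 4.9)/2 = 3.6 m; q_3 = 0.99 × 0.61 × 3.6 = 2.174 m³/s
w_4 = (13.9 − 10.8)/2 = 1.55 m; q_4 = 1.17 × 0.62 × 1.55 = 1.124 m³/s
w_5 = (15.7 − 12.1)/2 = 1.8 m; q_5 = 1.19 × 0.52 × 1.8 = 1.114 m³/s
w_6 = (17.6 − 13.9)/2 = 1.85 m; q_6 = 0.67 × 0.28 × 1.85 = 0.3471 m³/s
w_7 = (19.5 − 15.7)/2 = 1.9 m; q_7 = 0.88 × 0.34 × 1.9 = 0.5685 m³/s
Stations 1, 8 contribute zero (depth or velocity is 0).
Q = Σ qᵢ = 6.815 m³/s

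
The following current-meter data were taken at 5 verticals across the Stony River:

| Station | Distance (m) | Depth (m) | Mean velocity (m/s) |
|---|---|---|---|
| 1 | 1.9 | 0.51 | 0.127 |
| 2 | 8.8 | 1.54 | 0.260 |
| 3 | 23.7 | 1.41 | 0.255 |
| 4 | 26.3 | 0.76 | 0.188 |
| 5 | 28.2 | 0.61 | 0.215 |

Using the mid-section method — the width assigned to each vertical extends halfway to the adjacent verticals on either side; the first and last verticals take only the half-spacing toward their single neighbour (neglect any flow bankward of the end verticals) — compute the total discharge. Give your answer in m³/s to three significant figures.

8.18 m³/s

w_1 = (8.8 − 1.9)/2 = 3.45 m; q_1 = 0.127 × 0.51 × 3.45 = 0.2235 m³/s
w_2 = (23.7 − 1.9)/2 = 10.9 m; q_2 = 0.260 × 1.54 × 10.9 = 4.364 m³/s
w_3 = (26.3 − 8.8)/2 = 8.75 m; q_3 = 0.255 × 1.41 × 8.75 = 3.146 m³/s
w_4 = (28.2 − 23.7)/2 = 2.25 m; q_4 = 0.188 × 0.76 × 2.25 = 0.3215 m³/s
w_5 = (28.2 − 26.3)/2 = 0.95 m; q_5 = 0.215 × 0.61 × 0.95 = 0.1246 m³/s
Q = Σ qᵢ = 8.180 m³/s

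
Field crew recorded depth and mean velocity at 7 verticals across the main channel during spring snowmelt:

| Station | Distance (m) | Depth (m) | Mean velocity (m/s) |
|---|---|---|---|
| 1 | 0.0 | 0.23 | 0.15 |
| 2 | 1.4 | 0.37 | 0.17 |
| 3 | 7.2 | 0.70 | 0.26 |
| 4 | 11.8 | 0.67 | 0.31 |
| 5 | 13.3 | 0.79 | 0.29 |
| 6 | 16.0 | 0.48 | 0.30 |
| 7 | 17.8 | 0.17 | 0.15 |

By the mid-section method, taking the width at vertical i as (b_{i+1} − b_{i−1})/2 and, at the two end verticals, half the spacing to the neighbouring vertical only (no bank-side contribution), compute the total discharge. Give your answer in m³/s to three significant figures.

w_1 = (1.4 − 0.0)/2 = 0.7 m; q_1 = 0.15 × 0.23 × 0.7 = 0.02415 m³/s
w_2 = (7.2 − 0.0)/2 = 3.6 m; q_2 = 0.17 × 0.37 × 3.6 = 0.2264 m³/s
w_3 = (11.8 − 1.4)/2 = 5.2 m; q_3 = 0.26 × 0.70 × 5.2 = 0.9464 m³/s
w_4 = (13.3 − 7.2)/2 = 3.05 m; q_4 = 0.31 × 0.67 × 3.05 = 0.6335 m³/s
w_5 = (16.0 − 11.8)/2 = 2.1 m; q_5 = 0.29 × 0.79 × 2.1 = 0.4811 m³/s
w_6 = (17.8 − 13.3)/2 = 2.25 m; q_6 = 0.30 × 0.48 × 2.25 = 0.3240 m³/s
w_7 = (17.8 − 16.0)/2 = 0.9 m; q_7 = 0.15 × 0.17 × 0.9 = 0.02295 m³/s
Q = Σ qᵢ = 2.659 m³/s

2.66 m³/s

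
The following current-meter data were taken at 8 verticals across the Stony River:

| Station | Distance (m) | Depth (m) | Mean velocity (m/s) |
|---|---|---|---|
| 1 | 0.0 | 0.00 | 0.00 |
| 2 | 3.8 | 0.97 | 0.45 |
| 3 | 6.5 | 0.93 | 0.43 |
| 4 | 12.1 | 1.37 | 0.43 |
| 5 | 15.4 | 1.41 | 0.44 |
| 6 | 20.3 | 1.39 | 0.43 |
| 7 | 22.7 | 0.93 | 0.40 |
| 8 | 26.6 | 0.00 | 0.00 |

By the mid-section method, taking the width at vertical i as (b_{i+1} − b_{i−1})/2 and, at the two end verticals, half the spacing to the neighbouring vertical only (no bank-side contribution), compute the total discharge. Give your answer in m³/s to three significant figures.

11.6 m³/s

w_2 = (6.5 − 0.0)/2 = 3.25 m; q_2 = 0.45 × 0.97 × 3.25 = 1.419 m³/s
w_3 = (12.1 − 3.8)/2 = 4.15 m; q_3 = 0.43 × 0.93 × 4.15 = 1.660 m³/s
w_4 = (15.4 − 6.5)/2 = 4.45 m; q_4 = 0.43 × 1.37 × 4.45 = 2.621 m³/s
w_5 = (20.3 − 12.1)/2 = 4.1 m; q_5 = 0.44 × 1.41 × 4.1 = 2.544 m³/s
w_6 = (22.7 − 15.4)/2 = 3.65 m; q_6 = 0.43 × 1.39 × 3.65 = 2.182 m³/s
w_7 = (26.6 − 20.3)/2 = 3.15 m; q_7 = 0.40 × 0.93 × 3.15 = 1.172 m³/s
Stations 1, 8 contribute zero (depth or velocity is 0).
Q = Σ qᵢ = 11.60 m³/s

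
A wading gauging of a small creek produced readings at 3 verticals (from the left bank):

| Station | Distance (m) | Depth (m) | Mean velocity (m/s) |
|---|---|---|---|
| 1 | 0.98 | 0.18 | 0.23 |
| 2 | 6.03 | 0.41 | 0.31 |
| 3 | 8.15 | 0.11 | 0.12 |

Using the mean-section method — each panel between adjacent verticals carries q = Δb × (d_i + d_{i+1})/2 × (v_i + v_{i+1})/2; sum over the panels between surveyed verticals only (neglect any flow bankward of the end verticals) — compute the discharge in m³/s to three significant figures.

Panel 1-2: Δb = 5.05 m, d̄ = (0.18+0.41)/2 = 0.295, v̄ = (0.23+0.31)/2 = 0.27 → q = 5.05×0.295×0.27 = 0.4022 m³/s
Panel 2-3: Δb = 2.12 m, d̄ = (0.41+0.11)/2 = 0.26, v̄ = (0.31+0.12)/2 = 0.215 → q = 2.12×0.26×0.215 = 0.1185 m³/s
Q = Σ q = 0.5207 m³/s

0.521 m³/s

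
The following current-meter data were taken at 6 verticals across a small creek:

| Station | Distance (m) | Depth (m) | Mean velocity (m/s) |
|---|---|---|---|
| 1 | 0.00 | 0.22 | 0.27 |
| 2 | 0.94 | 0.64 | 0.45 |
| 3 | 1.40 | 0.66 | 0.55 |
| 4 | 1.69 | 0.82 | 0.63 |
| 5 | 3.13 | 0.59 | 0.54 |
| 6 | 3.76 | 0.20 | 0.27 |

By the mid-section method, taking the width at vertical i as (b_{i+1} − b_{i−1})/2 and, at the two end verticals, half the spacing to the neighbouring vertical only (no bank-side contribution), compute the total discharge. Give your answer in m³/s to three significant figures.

1.16 m³/s

w_1 = (0.94 − 0.00)/2 = 0.47 m; q_1 = 0.27 × 0.22 × 0.47 = 0.02792 m³/s
w_2 = (1.40 − 0.00)/2 = 0.7 m; q_2 = 0.45 × 0.64 × 0.7 = 0.2016 m³/s
w_3 = (1.69 − 0.94)/2 = 0.375 m; q_3 = 0.55 × 0.66 × 0.375 = 0.1361 m³/s
w_4 = (3.13 − 1.40)/2 = 0.865 m; q_4 = 0.63 × 0.82 × 0.865 = 0.4469 m³/s
w_5 = (3.76 − 1.69)/2 = 1.035 m; q_5 = 0.54 × 0.59 × 1.035 = 0.3298 m³/s
w_6 = (3.76 − 3.13)/2 = 0.315 m; q_6 = 0.27 × 0.20 × 0.315 = 0.01701 m³/s
Q = Σ qᵢ = 1.159 m³/s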